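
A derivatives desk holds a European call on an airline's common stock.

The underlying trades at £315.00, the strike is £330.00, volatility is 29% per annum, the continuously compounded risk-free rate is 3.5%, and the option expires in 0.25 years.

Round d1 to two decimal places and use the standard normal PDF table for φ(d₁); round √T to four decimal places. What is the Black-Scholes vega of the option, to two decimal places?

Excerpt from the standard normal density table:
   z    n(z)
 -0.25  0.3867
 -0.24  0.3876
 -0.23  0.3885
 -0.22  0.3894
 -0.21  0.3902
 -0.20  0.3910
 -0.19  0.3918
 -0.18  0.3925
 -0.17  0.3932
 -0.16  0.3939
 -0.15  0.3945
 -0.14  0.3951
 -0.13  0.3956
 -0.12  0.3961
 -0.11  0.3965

61.71

T = 0.25;  σ√T = 0.1450
ln(S/K) + (r + σ²/2)T = ln(315/330) + (0.035 + 0.29²/2)·0.25 = -0.0465 + 0.0193 = -0.0273
d₁ = -0.0273 / 0.1450 = -0.1880 which rounds to -0.19
√T = √0.25 = 0.5000
φ(d₁) = φ(-0.19) = 0.3918
vega = S·φ(d₁)·√T = 315·0.3918·0.5000 = 61.7085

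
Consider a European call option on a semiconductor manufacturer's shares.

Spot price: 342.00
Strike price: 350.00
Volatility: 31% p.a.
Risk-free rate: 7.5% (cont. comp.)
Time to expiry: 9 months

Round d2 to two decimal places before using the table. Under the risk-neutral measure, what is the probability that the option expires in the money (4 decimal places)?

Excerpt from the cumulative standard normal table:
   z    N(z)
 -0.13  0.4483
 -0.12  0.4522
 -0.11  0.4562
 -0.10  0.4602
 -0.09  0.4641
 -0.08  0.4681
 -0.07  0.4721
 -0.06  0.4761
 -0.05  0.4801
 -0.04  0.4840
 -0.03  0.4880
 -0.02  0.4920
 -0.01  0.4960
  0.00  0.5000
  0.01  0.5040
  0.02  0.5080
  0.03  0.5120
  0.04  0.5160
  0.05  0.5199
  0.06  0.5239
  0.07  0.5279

σ√T = 0.31·√0.75 = 0.2685
d₁ = [ln(342/350) + (0.075 + 0.31²/2)·0.75] / 0.2685 = [-0.0231 + 0.0923] / 0.2685 = 0.2576 which rounds to 0.26
d₂ = d₁ − σ√T = 0.2576 − 0.2685 = -0.0108 which rounds to -0.01
Risk-neutral Pr[S_T > K] = N(d₂) = N(-0.01) = 0.4960

0.4960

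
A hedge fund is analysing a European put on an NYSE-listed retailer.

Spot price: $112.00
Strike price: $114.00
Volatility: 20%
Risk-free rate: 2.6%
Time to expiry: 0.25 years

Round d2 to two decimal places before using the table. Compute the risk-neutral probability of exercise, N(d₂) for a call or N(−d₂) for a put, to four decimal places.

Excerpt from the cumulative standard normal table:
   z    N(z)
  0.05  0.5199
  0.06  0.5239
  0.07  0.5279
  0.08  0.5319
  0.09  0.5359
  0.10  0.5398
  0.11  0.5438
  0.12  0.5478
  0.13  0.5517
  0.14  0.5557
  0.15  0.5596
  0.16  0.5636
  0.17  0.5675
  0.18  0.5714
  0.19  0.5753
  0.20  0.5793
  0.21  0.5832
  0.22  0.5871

σ√T = 0.2 × 0.5000 = 0.1000
d₁ = [ln(112/114) + (0.026 + 0.2²/2)·0.25] / 0.1000 = [-0.0177 + 0.0115] / 0.1000 = -0.0620 ≈ -0.06
d₂ = d₁ − σ√T = -0.0620 − 0.1000 = -0.1620 ≈ -0.16
Risk-neutral Pr[S_T < K] = N(−d₂) = N(0.16) = 0.5636

0.5636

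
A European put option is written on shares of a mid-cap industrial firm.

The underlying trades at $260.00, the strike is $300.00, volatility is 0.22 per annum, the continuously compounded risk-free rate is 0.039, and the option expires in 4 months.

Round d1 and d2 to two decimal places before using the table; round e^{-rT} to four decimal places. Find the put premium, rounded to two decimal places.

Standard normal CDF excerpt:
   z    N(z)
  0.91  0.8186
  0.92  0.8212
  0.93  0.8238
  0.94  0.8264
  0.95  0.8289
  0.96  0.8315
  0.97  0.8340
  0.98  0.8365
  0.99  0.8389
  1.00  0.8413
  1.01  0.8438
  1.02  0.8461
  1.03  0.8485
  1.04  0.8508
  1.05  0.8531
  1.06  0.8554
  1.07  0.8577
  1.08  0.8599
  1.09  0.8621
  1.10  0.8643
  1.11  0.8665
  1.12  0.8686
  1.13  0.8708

$39.10

σ√T = 0.22·√0.3333 = 0.1270
ln(S/K) + (r + σ²/2)T = ln(260/300) + (0.039 + 0.22²/2)·0.3333 = -0.1431 + 0.0211 = -0.1220
d₁ = -0.1220 / 0.1270 = -0.9608 → -0.96
d₂ = d₁ − σ√T = -0.9608 − 0.1270 = -1.0878 → -1.09
e^(−rT) = e^(−0.039·0.3333) = 0.9871
P = 300·0.9871·N(1.09) − 260·N(0.96) = 300·0.9871·0.8621 − 260·0.8315 = 255.2937 − 216.1900 = 39.1037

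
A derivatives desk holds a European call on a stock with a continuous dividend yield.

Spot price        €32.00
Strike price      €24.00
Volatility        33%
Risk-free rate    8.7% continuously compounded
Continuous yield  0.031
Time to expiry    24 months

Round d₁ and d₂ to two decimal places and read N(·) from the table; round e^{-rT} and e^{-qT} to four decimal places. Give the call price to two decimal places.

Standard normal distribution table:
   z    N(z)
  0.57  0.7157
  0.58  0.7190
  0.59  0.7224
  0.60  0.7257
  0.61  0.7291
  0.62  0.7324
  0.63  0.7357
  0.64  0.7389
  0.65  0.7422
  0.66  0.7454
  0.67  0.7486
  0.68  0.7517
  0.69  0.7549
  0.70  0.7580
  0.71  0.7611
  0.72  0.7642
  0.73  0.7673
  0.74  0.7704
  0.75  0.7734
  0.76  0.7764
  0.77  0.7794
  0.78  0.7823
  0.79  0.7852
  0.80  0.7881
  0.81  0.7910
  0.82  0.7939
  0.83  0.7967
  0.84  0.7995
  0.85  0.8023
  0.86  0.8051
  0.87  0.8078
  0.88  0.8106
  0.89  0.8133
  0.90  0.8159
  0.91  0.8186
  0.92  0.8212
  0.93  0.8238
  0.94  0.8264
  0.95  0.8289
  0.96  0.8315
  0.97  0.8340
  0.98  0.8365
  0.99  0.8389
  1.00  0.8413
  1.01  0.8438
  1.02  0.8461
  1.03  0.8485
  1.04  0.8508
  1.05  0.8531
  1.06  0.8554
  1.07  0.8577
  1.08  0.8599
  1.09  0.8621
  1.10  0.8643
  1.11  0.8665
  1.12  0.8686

σ√T = 0.33·√2 = 0.4667
d₁ = [ln(32/24) + (0.087 − 0.031 + 0.33²/2)·2] / 0.4667 = [0.2877 + 0.2209] / 0.4667 = 1.0898 ⇒ 1.09
d₂ = d₁ − σ√T = 1.0898 − 0.4667 = 0.6231 ⇒ 0.62
exp(−qT) = exp(−0.031·2) = 0.9399;  exp(−rT) = exp(−0.087·2) = 0.8403
C = 32·0.9399·N(1.09) − 24·0.8403·N(0.62) = 32·0.9399·0.8621 − 24·0.8403·0.7324 = 25.9292 − 14.7705 = 11.1588

€11.16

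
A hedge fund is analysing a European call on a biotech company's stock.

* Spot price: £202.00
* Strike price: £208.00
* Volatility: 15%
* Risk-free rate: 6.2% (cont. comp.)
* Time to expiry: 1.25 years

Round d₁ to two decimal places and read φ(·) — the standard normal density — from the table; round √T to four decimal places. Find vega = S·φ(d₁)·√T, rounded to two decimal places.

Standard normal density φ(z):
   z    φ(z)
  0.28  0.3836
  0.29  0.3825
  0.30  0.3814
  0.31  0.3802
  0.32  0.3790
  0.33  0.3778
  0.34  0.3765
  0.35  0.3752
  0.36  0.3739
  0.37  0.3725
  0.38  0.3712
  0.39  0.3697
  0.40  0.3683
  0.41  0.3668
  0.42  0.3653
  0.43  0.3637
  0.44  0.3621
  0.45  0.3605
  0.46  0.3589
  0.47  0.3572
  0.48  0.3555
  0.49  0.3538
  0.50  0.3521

σ√T = 0.15 × 1.1180 = 0.1677
d₁ = [ln(202/208) + (0.062 + 0.15²/2)·1.25] / 0.1677 = [-0.0293 + 0.0916] / 0.1677 = 0.3714 which rounds to 0.37
√T = √1.25 = 1.1180
φ(d₁) = φ(0.37) = 0.3725
vega = S·φ(d₁)·√T = 202·0.3725·1.1180 = 84.1239

84.12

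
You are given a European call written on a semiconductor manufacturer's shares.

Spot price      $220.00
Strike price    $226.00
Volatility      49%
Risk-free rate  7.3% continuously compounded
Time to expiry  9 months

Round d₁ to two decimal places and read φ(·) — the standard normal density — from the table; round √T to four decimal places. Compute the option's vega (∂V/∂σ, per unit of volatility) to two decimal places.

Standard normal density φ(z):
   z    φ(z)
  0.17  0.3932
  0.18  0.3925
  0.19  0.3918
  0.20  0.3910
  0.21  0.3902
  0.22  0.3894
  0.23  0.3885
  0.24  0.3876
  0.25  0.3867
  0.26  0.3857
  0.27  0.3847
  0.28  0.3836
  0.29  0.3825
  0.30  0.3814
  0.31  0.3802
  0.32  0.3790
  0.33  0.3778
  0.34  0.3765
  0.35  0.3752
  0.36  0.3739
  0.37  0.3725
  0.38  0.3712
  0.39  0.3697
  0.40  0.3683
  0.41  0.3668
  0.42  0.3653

73.08

σ√T = 0.49·√0.75 = 0.4244
d₁ = [ln(220/226) + (0.073 + 0.49²/2)·0.75] / 0.4244 = [-0.0269 + 0.1448] / 0.4244 = 0.2778 → 0.28
√T = √0.75 = 0.8660
φ(d₁) = φ(0.28) = 0.3836
vega = S·φ(d₁)·√T = 220·0.3836·0.8660 = 73.0835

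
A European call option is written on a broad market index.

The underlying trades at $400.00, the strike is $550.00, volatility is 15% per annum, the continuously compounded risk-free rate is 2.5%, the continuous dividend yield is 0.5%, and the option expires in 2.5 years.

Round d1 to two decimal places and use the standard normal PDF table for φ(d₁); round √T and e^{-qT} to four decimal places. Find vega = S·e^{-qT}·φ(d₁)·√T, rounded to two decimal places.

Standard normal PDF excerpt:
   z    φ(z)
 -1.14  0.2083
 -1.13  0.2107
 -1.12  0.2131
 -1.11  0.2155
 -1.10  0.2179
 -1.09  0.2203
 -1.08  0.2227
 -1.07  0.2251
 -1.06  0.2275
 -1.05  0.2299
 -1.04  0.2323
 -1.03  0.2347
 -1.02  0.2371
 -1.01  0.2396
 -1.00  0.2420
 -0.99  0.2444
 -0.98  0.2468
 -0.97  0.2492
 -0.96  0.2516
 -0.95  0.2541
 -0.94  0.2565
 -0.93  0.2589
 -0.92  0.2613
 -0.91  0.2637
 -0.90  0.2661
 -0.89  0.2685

149.65

σ√T = 0.15·√2.5 = 0.2372
d₁ = [ln(400/550) + (0.025 − 0.005 + 0.15²/2)·2.5] / 0.2372 = [-0.3185 + 0.0781] / 0.2372 = -1.0133 which rounds to -1.01
√T = √2.5 = 1.5811
φ(d₁) = φ(-1.01) = 0.2396
exp(−qT) = exp(−0.005·2.5) = 0.9876
vega = S·exp(−qT)·φ(d₁)·√T = 400·0.9876·0.2396·1.5811 = 149.6536
(Call and put vega coincide under Black-Scholes.)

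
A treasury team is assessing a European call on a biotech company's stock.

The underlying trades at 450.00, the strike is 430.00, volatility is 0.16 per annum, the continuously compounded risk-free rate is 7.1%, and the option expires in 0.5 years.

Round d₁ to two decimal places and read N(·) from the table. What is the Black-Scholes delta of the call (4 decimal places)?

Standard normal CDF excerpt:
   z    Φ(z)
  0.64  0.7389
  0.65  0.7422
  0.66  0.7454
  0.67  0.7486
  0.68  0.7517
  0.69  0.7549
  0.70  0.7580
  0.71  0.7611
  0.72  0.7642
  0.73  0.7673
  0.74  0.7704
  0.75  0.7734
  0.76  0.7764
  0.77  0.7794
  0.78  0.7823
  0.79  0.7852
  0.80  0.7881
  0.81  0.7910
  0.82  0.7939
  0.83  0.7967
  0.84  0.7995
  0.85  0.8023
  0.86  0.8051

0.7794

σ√T = 0.16·√0.5 = 0.1131
d₁ = [ln(450/430) + (0.071 + ½·0.16²)·0.5] / (σ√T) = (0.0455 + 0.0419) / 0.1131 = 0.7722 ≈ 0.77
N(d₁) = N(0.77) = 0.7794
Δ_call = N(d₁) = 0.7794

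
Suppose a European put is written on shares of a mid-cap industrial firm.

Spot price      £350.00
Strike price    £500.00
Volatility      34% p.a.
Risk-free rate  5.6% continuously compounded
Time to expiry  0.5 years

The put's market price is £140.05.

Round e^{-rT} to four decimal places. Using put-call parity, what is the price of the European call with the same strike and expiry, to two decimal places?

e^(−rT) = e^(−0.056·0.5) = 0.9724
Put-call parity: C − P = S − K·e^(−rT) = 350 − 500·0.9724 = 350 − 486.2000 = -136.2000
C = P + (C − P) = 140.05 + (-136.2000) = 3.8500

£3.85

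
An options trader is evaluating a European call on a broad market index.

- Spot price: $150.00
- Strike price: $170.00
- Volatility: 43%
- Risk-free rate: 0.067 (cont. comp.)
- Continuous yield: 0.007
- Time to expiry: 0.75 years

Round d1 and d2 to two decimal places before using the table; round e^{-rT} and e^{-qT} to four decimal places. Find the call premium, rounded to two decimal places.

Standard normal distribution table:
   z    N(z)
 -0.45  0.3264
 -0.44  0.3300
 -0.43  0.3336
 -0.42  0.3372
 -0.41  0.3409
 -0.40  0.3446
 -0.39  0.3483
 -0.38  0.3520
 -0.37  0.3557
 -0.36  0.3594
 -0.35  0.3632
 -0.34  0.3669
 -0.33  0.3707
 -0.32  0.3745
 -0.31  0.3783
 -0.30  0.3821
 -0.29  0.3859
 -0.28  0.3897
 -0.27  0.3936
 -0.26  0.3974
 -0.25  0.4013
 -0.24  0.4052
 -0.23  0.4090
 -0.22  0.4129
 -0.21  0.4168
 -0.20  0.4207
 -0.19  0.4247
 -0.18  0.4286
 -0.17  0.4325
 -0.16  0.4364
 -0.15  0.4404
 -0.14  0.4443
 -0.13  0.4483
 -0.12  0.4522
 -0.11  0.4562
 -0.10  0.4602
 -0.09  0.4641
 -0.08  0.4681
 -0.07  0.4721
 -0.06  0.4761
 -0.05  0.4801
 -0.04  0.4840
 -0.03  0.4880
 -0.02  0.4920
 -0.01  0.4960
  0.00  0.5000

σ√T = 0.43·√0.75 = 0.3724
d₁ = [ln(150/170) + (0.067 − 0.007 + 0.43²/2)·0.75] / 0.3724 = [-0.1252 + 0.1143] / 0.3724 = -0.0291 ⇒ -0.03
d₂ = d₁ − σ√T = -0.0291 − 0.3724 = -0.4015 ⇒ -0.40
e^(−qT) = e^(−0.007·0.75) = 0.9948;  e^(−rT) = e^(−0.067·0.75) = 0.9510
C = 150·0.9948·N(-0.03) − 170·0.9510·N(-0.40) = 150·0.9948·0.4880 − 170·0.9510·0.3446 = 72.8194 − 55.7115 = 17.1079

$17.11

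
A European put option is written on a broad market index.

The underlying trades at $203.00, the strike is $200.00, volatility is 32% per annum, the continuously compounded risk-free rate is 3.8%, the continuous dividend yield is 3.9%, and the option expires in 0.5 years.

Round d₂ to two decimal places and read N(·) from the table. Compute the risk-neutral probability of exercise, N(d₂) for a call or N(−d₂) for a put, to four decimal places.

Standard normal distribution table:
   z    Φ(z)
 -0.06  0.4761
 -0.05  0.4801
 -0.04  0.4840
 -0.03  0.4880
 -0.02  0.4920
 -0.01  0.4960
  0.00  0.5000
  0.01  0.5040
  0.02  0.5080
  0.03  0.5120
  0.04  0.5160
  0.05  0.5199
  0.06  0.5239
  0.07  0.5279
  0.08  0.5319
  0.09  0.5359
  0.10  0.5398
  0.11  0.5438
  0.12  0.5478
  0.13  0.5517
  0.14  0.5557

0.5199

σ√T = 0.32 × 0.7071 = 0.2263
d₁ = [ln(203/200) + (0.038 − 0.039 + ½·0.32²)·0.5] / (σ√T) = (0.0149 + 0.0251) / 0.2263 = 0.1767 which rounds to 0.18
d₂ = 0.1767 − 0.2263 = -0.0495 which rounds to -0.05
Risk-neutral Pr[S_T < K] = N(−d₂) = N(0.05) = 0.5199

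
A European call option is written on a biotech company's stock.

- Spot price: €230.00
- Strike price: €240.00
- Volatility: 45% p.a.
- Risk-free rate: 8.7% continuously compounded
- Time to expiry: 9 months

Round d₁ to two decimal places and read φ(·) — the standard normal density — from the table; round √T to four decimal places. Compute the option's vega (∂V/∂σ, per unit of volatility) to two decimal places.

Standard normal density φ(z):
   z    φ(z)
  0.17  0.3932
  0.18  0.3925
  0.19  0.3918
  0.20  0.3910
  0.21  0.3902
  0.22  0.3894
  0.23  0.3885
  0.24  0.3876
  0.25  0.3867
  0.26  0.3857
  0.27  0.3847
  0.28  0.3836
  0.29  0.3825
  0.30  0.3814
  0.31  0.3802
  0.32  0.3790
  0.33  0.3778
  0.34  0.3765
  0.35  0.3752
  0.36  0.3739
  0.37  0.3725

77.02

σ√T = 0.45 × 0.8660 = 0.3897
ln(S/K) + (r + σ²/2)T = ln(230/240) + (0.087 + 0.45²/2)·0.75 = -0.0426 + 0.1412 = 0.0986
d₁ = 0.0986 / 0.3897 = 0.2531 which rounds to 0.25
√T = √0.75 = 0.8660
φ(d₁) = φ(0.25) = 0.3867
vega = S·φ(d₁)·√T = 230·0.3867·0.8660 = 77.0229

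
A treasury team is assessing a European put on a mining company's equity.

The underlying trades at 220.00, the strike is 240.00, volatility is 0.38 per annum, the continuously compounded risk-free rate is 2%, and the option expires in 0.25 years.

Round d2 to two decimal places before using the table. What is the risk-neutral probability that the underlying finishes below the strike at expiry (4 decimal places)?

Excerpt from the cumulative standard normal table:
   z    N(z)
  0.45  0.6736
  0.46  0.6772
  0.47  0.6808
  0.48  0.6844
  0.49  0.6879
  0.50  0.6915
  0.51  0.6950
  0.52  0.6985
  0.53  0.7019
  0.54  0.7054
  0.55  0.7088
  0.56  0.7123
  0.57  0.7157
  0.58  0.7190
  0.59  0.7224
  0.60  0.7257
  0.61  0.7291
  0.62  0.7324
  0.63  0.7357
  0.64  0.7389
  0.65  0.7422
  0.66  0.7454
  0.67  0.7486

σ√T = 0.38 × 0.5000 = 0.1900
d₁ = [ln(220/240) + (0.02 + ½·0.38²)·0.25] / (σ√T) = (-0.0870 + 0.0231) / 0.1900 = -0.3366 ⇒ -0.34
d₂ = -0.3366 − 0.1900 = -0.5266 ⇒ -0.53
Risk-neutral Pr[S_T < K] = N(−d₂) = N(0.53) = 0.7019

0.7019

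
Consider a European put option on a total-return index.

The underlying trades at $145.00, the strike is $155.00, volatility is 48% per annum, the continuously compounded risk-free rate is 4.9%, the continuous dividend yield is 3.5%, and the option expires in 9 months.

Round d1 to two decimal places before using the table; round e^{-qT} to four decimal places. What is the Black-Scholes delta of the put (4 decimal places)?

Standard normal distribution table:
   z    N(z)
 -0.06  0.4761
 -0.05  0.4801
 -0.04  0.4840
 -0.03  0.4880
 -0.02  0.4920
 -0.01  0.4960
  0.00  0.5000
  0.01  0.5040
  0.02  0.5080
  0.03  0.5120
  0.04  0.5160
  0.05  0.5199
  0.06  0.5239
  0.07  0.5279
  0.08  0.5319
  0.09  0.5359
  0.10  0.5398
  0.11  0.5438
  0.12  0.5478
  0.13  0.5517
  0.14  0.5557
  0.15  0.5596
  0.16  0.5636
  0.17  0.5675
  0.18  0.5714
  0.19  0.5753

-0.4599

σ√T = 0.48 × 0.8660 = 0.4157
d₁ = [ln(145/155) + (0.049 − 0.035 + 0.48²/2)·0.75] / 0.4157 = [-0.0667 + 0.0969] / 0.4157 = 0.0727 ≈ 0.07
N(d₁) = N(0.07) = 0.5279
Δ_put = exp(−qT)·(N(d₁) − 1) = 0.9741·(0.5279 − 1) = -0.4599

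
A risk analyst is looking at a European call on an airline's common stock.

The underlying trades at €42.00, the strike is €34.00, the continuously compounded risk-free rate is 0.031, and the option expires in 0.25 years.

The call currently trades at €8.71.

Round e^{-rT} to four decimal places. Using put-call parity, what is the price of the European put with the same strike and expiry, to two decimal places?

e^(−rT) = e^(−0.031·0.25) = 0.9923
Put-call parity: C − P = S − K·e^(−rT) = 42 − 34·0.9923 = 42 − 33.7382 = 8.2618
P = C − (C − P) = 8.71 − (8.2618) = 0.4482

€0.45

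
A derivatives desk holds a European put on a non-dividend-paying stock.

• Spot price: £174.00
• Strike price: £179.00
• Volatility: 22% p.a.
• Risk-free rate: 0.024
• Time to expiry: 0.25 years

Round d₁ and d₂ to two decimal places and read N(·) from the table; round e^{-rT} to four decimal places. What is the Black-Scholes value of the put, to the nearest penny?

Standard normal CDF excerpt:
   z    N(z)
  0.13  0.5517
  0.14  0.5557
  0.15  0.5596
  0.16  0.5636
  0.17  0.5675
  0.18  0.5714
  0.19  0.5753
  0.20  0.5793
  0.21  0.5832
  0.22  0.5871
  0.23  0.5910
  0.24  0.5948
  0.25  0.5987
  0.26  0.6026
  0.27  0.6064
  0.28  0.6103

σ√T = 0.22 × 0.5000 = 0.1100
d₁ = [ln(174/179) + (0.024 + 0.22²/2)·0.25] / 0.1100 = [-0.0283 + 0.0120] / 0.1100 = -0.1480 → -0.15
d₂ = d₁ − σ√T = -0.1480 − 0.1100 = -0.2580 → -0.26
e^(−rT) = e^(−0.024·0.25) = 0.9940
N(−d₂) = N(0.26) = 0.6026;  N(−d₁) = N(0.15) = 0.5596
P = 179·0.9940·0.6026 − 174·0.5596 = 107.2182 − 97.3704 = 9.8478

£9.85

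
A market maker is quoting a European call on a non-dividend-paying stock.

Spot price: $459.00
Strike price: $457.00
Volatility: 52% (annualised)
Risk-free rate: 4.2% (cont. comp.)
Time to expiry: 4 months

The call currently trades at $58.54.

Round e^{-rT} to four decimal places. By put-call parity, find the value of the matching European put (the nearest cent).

$50.19

e^(−rT) = e^(−0.042·0.3333) = 0.9861
Put-call parity: C − P = S − K·e^(−rT) = 459 − 457·0.9861 = 459 − 450.6477 = 8.3523
P = C − (C − P) = 58.54 − (8.3523) = 50.1877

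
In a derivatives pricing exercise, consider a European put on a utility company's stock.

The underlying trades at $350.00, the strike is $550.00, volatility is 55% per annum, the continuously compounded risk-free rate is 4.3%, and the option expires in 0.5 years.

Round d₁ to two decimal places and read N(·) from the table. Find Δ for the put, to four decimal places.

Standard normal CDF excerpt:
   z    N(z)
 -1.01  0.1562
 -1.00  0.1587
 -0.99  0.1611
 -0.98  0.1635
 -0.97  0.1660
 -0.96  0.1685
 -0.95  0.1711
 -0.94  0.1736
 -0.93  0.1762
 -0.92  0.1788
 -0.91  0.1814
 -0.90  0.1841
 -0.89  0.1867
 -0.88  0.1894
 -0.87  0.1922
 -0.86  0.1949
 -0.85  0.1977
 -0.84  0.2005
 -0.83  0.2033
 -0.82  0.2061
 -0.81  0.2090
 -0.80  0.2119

σ√T = 0.55 × 0.7071 = 0.3889
ln(S/K) + (r + σ²/2)T = ln(350/550) + (0.043 + 0.55²/2)·0.5 = -0.4520 + 0.0971 = -0.3549
d₁ = -0.3549 / 0.3889 = -0.9125 which rounds to -0.91
N(d₁) = N(-0.91) = 0.1814
Δ_put = N(d₁) − 1 = 0.1814 − 1 = -0.8186

-0.8186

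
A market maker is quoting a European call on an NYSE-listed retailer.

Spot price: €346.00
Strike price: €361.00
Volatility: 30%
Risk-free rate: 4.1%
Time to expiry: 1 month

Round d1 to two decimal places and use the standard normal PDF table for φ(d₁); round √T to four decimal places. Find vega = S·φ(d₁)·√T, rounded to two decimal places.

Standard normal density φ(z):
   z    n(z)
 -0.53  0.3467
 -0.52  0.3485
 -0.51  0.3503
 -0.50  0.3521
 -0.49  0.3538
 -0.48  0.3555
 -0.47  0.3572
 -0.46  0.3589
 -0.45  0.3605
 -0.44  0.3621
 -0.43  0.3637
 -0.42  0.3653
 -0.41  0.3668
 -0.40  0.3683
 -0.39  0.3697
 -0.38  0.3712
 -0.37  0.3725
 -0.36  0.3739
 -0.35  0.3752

36.64

σ√T = 0.3 × 0.2887 = 0.0866
ln(S/K) + (r + σ²/2)T = ln(346/361) + (0.041 + 0.3²/2)·0.08333 = -0.0424 + 0.0072 = -0.0353
d₁ = -0.0353 / 0.0866 = -0.4073 ⇒ -0.41
√T = √0.08333 = 0.2887
φ(d₁) = φ(-0.41) = 0.3668
vega = S·φ(d₁)·√T = 346·0.3668·0.2887 = 36.6397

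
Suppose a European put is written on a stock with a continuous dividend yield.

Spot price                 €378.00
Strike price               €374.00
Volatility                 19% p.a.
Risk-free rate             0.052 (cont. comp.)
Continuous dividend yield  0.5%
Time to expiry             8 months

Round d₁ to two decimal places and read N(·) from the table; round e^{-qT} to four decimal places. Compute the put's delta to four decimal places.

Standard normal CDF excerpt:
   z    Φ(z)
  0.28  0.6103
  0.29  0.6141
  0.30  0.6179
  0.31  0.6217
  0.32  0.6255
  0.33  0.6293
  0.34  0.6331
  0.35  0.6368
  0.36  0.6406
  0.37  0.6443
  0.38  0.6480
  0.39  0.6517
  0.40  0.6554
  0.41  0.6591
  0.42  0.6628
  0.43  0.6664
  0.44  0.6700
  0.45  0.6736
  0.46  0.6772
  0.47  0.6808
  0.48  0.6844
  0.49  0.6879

-0.3620

T = 0.6667;  σ√T = 0.1551
d₁ = [ln(378/374) + (0.052 − 0.005 + 0.19²/2)·0.6667] / 0.1551 = [0.0106 + 0.0434] / 0.1551 = 0.3481 → 0.35
N(d₁) = N(0.35) = 0.6368
Δ_put = exp(−qT)·(N(d₁) − 1) = 0.9967·(0.6368 − 1) = -0.3620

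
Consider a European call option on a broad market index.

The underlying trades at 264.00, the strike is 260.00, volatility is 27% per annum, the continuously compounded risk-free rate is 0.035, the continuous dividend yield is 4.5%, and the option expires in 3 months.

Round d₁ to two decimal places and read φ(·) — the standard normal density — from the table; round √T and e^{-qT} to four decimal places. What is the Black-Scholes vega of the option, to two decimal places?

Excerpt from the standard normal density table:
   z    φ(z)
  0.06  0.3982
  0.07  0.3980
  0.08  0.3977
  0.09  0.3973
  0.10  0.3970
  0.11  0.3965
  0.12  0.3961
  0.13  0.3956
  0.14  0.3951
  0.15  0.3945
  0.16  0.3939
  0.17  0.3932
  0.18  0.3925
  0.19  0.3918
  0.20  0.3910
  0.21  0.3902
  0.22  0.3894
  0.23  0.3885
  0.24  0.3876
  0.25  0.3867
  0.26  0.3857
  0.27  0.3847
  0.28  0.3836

σ√T = 0.27·√0.25 = 0.1350
ln(S/K) + (r − q + σ²/2)T = ln(264/260) + (0.035 − 0.045 + 0.27²/2)·0.25 = 0.0153 + 0.0066 = 0.0219
d₁ = 0.0219 / 0.1350 = 0.1621 ⇒ 0.16
√T = √0.25 = 0.5000
φ(d₁) = φ(0.16) = 0.3939
e^(−qT) = e^(−0.045·0.25) = 0.9888
vega = S·e^(−qT)·φ(d₁)·√T = 264·0.9888·0.3939·0.5000 = 51.4125

51.41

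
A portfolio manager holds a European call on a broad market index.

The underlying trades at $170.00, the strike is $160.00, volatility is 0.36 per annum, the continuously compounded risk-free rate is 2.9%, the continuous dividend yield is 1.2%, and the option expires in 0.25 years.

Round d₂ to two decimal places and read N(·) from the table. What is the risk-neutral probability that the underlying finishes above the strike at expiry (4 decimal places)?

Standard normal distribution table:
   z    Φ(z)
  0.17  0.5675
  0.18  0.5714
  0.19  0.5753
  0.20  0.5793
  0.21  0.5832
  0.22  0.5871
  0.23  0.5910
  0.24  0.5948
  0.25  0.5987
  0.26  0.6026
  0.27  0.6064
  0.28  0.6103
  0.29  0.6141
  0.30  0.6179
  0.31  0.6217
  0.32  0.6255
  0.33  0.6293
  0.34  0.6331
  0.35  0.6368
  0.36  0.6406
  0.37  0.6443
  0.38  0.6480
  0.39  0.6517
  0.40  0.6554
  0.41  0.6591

0.6064

σ√T = 0.36 × 0.5000 = 0.1800
ln(S/K) + (r − q + σ²/2)T = ln(170/160) + (0.029 − 0.012 + 0.36²/2)·0.25 = 0.0606 + 0.0204 = 0.0811
d₁ = 0.0811 / 0.1800 = 0.4504 → 0.45
d₂ = d₁ − σ√T = 0.4504 − 0.1800 = 0.2704 → 0.27
Pr(exercise) under Q = N(d₂) = 0.6064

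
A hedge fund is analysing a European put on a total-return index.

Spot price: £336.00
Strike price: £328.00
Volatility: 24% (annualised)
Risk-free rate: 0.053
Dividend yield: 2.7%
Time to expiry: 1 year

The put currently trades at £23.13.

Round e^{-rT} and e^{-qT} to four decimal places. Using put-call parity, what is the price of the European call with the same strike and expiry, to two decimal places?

£39.12

e^(−qT) = e^(−0.027·1) = 0.9734;  e^(−rT) = e^(−0.053·1) = 0.9484
Put-call parity: C − P = S·e^(−qT) − K·e^(−rT) = 336·0.9734 − 328·0.9484 = 327.0624 − 311.0752 = 15.9872
C = P + (C − P) = 23.13 + (15.9872) = 39.1172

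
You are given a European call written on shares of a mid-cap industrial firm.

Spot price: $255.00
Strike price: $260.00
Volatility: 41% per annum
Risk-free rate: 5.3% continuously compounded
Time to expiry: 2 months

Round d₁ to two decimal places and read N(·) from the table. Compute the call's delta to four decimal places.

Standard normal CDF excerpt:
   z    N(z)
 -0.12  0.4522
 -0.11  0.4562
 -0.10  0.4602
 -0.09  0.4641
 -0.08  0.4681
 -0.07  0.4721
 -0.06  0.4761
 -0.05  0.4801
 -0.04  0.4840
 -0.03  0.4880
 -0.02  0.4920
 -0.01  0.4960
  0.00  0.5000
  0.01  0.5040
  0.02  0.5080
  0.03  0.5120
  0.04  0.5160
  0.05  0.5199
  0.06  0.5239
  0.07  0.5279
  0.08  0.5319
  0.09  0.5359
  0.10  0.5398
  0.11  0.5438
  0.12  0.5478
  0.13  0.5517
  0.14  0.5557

0.5080

σ√T = 0.41 × 0.4082 = 0.1674
ln(S/K) + (r + σ²/2)T = ln(255/260) + (0.053 + 0.41²/2)·0.1667 = -0.0194 + 0.0228 = 0.0034
d₁ = 0.0034 / 0.1674 = 0.0205 ≈ 0.02
N(d₁) = N(0.02) = 0.5080
Δ_call = N(d₁) = 0.5080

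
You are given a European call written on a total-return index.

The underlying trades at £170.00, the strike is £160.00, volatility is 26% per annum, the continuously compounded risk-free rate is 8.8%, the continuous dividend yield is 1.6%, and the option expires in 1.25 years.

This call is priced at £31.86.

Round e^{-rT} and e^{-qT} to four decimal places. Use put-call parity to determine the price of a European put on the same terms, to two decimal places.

£8.55

e^(−qT) = e^(−0.016·1.25) = 0.9802;  e^(−rT) = e^(−0.088·1.25) = 0.8958
Put-call parity: C − P = S·e^(−qT) − K·e^(−rT) = 170·0.9802 − 160·0.8958 = 166.6340 − 143.3280 = 23.3060
P = C − (C − P) = 31.86 − (23.3060) = 8.5540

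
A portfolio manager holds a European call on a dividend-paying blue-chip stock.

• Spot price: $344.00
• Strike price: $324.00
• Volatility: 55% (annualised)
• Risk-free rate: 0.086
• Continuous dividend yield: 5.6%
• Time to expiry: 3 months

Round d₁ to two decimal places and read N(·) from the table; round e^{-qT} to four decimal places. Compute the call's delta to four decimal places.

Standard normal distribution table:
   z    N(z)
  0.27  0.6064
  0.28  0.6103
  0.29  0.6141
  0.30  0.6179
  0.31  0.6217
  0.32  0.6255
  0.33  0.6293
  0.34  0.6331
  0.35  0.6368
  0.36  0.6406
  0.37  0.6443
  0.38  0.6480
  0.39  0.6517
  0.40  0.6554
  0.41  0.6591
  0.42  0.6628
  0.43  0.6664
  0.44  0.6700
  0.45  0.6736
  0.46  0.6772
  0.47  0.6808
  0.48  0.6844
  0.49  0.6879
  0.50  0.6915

T = 0.25;  σ√T = 0.2750
d₁ = [ln(344/324) + (0.086 − 0.056 + ½·0.55²)·0.25] / (σ√T) = (0.0599 + 0.0453) / 0.2750 = 0.3826 → 0.38
N(d₁) = N(0.38) = 0.6480
Δ_call = e^(−qT)·N(d₁) = 0.9861·0.6480 = 0.6390

0.6390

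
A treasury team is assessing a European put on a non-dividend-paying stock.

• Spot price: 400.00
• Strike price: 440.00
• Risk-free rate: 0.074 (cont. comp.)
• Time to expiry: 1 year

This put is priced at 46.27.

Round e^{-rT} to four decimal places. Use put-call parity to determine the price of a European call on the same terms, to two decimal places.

37.64

e^(−rT) = e^(−0.074·1) = 0.9287
Put-call parity: C − P = S − K·e^(−rT) = 400 − 440·0.9287 = 400 − 408.6280 = -8.6280
C = P + (C − P) = 46.27 + (-8.6280) = 37.6420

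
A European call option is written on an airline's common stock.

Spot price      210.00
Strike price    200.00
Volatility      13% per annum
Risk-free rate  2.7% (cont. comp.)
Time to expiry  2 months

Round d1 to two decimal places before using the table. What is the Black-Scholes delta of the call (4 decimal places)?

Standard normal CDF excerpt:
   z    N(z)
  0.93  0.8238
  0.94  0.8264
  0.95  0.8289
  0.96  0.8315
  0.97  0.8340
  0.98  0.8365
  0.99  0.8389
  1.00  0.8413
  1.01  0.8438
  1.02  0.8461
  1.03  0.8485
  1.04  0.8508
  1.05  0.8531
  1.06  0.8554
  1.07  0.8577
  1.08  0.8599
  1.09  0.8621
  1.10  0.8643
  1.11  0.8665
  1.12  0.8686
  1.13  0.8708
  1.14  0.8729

σ√T = 0.13 × 0.4082 = 0.0531
d₁ = [ln(210/200) + (0.027 + 0.13²/2)·0.1667] / 0.0531 = [0.0488 + 0.0059] / 0.0531 = 1.0306 ⇒ 1.03
N(d₁) = N(1.03) = 0.8485
Δ_call = N(d₁) = 0.8485

0.8485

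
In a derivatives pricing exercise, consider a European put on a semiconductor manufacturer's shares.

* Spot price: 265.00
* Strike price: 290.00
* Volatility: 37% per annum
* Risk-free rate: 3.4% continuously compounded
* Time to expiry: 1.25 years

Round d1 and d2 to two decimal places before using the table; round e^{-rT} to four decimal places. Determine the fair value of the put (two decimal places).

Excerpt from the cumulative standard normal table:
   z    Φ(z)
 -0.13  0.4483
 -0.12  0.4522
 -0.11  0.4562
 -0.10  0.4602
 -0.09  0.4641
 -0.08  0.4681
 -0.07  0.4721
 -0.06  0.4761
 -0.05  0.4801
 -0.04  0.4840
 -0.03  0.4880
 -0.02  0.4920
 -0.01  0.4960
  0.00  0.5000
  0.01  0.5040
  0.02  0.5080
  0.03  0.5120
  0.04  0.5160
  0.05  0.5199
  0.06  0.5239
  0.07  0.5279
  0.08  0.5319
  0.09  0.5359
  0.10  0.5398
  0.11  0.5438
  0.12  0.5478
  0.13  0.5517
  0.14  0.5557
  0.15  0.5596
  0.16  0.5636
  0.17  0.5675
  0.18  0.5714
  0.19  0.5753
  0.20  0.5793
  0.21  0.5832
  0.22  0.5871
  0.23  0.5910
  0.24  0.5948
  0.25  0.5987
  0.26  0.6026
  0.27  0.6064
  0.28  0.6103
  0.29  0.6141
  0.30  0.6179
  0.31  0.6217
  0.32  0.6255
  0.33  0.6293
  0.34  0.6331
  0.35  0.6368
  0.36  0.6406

50.86

T = 1.25;  σ√T = 0.4137
d₁ = [ln(265/290) + (0.034 + ½·0.37²)·1.25] / (σ√T) = (-0.0902 + 0.1281) / 0.4137 = 0.0916 ⇒ 0.09
d₂ = 0.0916 − 0.4137 = -0.3220 ⇒ -0.32
e^(−rT) = e^(−0.034·1.25) = 0.9584
P = 290·0.9584·N(0.32) − 265·N(-0.09) = 290·0.9584·0.6255 − 265·0.4641 = 173.8490 − 122.9865 = 50.8625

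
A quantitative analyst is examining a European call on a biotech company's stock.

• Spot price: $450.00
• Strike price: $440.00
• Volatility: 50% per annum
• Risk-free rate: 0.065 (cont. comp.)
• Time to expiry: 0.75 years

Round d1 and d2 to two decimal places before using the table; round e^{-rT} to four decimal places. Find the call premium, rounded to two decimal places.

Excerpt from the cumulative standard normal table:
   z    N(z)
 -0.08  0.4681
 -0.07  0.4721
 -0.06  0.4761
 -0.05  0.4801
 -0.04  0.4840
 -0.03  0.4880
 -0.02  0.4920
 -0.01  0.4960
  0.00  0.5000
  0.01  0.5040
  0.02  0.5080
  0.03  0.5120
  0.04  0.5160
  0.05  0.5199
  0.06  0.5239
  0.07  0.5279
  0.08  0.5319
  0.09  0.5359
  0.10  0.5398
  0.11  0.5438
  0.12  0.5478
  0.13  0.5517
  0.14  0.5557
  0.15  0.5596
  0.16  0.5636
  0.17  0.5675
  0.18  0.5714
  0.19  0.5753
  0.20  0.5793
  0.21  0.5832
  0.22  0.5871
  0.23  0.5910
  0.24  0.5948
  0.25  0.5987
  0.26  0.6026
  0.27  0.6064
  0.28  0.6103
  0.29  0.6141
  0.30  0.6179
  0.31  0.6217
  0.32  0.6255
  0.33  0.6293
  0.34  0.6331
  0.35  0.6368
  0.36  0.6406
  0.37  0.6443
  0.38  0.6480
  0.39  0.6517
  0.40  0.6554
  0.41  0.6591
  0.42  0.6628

$90.41

σ√T = 0.5 × 0.8660 = 0.4330
ln(S/K) + (r + σ²/2)T = ln(450/440) + (0.065 + 0.5²/2)·0.75 = 0.0225 + 0.1425 = 0.1650
d₁ = 0.1650 / 0.4330 = 0.3810 ⇒ 0.38
d₂ = d₁ − σ√T = 0.3810 − 0.4330 = -0.0520 ⇒ -0.05
exp(−rT) = exp(−0.065·0.75) = 0.9524
N(d₁) = N(0.38) = 0.6480;  N(d₂) = N(-0.05) = 0.4801
C = 450·0.6480 − 440·0.9524·0.4801 = 291.6000 − 201.1888 = 90.4112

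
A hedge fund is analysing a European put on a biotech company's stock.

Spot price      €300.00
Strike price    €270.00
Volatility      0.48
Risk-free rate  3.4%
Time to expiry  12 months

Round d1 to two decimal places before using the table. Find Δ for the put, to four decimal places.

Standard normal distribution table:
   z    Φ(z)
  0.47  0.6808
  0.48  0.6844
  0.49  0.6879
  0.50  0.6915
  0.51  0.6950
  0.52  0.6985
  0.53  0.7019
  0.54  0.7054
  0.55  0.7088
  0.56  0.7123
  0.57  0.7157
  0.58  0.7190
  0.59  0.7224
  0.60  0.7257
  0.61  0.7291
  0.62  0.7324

σ√T = 0.48 × 1.0000 = 0.4800
d₁ = [ln(300/270) + (0.034 + ½·0.48²)·1] / (σ√T) = (0.1054 + 0.1492) / 0.4800 = 0.5303 → 0.53
N(d₁) = N(0.53) = 0.7019
Δ_put = N(d₁) − 1 = 0.7019 − 1 = -0.2981

-0.2981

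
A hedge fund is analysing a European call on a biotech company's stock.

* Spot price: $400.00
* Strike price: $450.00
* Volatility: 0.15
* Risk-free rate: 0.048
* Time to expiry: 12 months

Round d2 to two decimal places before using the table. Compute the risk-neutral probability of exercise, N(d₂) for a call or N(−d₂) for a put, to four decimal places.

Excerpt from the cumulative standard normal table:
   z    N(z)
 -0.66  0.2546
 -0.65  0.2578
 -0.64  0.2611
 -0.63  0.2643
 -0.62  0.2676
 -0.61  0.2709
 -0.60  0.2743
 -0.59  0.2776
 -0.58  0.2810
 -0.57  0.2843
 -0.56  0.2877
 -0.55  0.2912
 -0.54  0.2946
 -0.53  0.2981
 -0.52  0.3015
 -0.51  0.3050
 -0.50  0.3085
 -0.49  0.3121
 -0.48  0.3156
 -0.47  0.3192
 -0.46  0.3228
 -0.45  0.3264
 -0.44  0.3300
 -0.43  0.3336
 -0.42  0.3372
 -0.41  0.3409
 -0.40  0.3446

0.2946

σ√T = 0.15 × 1.0000 = 0.1500
d₁ = [ln(400/450) + (0.048 + 0.15²/2)·1] / 0.1500 = [-0.1178 + 0.0592] / 0.1500 = -0.3902 → -0.39
d₂ = d₁ − σ√T = -0.3902 − 0.1500 = -0.5402 → -0.54
Pr(exercise) under Q = N(d₂) = 0.2946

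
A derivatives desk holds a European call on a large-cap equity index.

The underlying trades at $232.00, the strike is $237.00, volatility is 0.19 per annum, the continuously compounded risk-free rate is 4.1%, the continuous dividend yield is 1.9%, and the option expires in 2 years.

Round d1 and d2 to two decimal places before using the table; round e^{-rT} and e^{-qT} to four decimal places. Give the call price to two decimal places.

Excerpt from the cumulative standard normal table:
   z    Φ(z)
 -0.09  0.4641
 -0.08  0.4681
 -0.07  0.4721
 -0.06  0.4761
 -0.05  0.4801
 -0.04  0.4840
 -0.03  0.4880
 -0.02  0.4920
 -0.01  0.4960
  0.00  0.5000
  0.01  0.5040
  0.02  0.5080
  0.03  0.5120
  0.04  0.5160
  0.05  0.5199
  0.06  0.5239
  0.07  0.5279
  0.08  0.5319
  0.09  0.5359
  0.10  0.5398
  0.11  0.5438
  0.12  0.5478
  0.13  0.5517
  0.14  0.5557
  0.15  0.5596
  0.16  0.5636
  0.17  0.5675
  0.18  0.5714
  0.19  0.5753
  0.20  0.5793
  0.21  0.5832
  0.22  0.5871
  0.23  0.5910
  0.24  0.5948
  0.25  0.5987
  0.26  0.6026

$26.30

T = 2;  σ√T = 0.2687
d₁ = [ln(232/237) + (0.041 − 0.019 + ½·0.19²)·2] / (σ√T) = (-0.0213 + 0.0801) / 0.2687 = 0.2187 → 0.22
d₂ = 0.2187 − 0.2687 = -0.0500 → -0.05
e^(−qT) = e^(−0.019·2) = 0.9627;  e^(−rT) = e^(−0.041·2) = 0.9213
N(d₁) = N(0.22) = 0.5871;  N(d₂) = N(-0.05) = 0.4801
C = 232·0.9627·0.5871 − 237·0.9213·0.4801 = 131.1267 − 104.8289 = 26.2977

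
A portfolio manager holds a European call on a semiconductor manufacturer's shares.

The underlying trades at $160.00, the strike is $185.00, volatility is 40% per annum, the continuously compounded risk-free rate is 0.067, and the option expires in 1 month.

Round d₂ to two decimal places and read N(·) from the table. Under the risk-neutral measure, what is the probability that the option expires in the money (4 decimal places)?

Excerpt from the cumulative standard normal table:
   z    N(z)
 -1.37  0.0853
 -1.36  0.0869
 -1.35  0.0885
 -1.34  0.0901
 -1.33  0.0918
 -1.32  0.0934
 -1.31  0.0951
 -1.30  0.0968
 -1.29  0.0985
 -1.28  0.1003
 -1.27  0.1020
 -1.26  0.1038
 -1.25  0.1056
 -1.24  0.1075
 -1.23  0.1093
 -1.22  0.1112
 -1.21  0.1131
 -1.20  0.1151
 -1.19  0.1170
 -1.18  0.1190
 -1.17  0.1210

0.1020

T = 0.08333;  σ√T = 0.1155
ln(S/K) + (r + σ²/2)T = ln(160/185) + (0.067 + 0.4²/2)·0.08333 = -0.1452 + 0.0123 = -0.1329
d₁ = -0.1329 / 0.1155 = -1.1512 ≈ -1.15
d₂ = d₁ − σ√T = -1.1512 − 0.1155 = -1.2667 ≈ -1.27
Risk-neutral Pr[S_T > K] = N(d₂) = N(-1.27) = 0.1020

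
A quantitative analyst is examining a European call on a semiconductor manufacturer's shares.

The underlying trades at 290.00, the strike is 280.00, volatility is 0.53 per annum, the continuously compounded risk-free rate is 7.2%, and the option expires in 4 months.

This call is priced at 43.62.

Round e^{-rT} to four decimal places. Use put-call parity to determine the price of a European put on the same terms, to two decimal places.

e^(−rT) = e^(−0.072·0.3333) = 0.9763
Put-call parity: C − P = S − K·e^(−rT) = 290 − 280·0.9763 = 290 − 273.3640 = 16.6360
P = C − (C − P) = 43.62 − (16.6360) = 26.9840

26.98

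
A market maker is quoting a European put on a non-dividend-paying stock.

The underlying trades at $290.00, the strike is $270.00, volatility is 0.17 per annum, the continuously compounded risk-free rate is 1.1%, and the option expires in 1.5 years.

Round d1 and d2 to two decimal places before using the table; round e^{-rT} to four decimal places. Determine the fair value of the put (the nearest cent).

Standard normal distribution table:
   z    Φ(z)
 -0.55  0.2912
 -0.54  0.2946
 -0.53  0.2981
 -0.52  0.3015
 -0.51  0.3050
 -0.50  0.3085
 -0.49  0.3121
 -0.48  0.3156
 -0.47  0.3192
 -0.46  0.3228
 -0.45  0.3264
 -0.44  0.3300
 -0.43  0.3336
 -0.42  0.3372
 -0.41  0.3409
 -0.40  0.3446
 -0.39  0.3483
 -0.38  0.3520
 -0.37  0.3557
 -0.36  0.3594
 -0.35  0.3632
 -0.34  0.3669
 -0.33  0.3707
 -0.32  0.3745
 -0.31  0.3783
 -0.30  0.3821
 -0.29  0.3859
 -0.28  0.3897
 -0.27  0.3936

T = 1.5;  σ√T = 0.2082
d₁ = [ln(290/270) + (0.011 + ½·0.17²)·1.5] / (σ√T) = (0.0715 + 0.0382) / 0.2082 = 0.5266 → 0.53
d₂ = 0.5266 − 0.2082 = 0.3184 → 0.32
e^(−rT) = e^(−0.011·1.5) = 0.9836
N(−d₂) = N(-0.32) = 0.3745;  N(−d₁) = N(-0.53) = 0.2981
P = 270·0.9836·0.3745 − 290·0.2981 = 99.4567 − 86.4490 = 13.0077

$13.01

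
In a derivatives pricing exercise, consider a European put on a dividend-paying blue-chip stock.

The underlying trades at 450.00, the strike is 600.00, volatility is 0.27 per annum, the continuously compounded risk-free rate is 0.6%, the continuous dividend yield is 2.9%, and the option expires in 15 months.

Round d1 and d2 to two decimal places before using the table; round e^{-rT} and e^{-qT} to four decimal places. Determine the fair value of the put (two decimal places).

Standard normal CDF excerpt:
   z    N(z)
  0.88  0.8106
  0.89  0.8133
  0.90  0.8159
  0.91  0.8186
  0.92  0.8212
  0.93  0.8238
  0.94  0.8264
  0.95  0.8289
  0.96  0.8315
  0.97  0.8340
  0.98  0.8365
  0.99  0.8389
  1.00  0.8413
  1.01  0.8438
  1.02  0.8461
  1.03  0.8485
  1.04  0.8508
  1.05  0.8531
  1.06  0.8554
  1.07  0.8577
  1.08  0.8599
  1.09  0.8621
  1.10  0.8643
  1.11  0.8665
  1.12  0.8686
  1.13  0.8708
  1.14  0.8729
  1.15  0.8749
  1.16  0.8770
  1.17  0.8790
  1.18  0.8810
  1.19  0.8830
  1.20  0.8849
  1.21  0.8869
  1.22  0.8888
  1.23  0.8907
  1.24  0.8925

σ√T = 0.27 × 1.1180 = 0.3019
d₁ = [ln(450/600) + (0.006 − 0.029 + ½·0.27²)·1.25] / (σ√T) = (-0.2877 + 0.0168) / 0.3019 = -0.8973 ⇒ -0.90
d₂ = -0.8973 − 0.3019 = -1.1992 ⇒ -1.20
exp(−qT) = exp(−0.029·1.25) = 0.9644;  exp(−rT) = exp(−0.006·1.25) = 0.9925
N(−d₂) = N(1.20) = 0.8849;  N(−d₁) = N(0.90) = 0.8159
P = 600·0.9925·0.8849 − 450·0.9644·0.8159 = 526.9579 − 354.0843 = 172.8737

172.87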